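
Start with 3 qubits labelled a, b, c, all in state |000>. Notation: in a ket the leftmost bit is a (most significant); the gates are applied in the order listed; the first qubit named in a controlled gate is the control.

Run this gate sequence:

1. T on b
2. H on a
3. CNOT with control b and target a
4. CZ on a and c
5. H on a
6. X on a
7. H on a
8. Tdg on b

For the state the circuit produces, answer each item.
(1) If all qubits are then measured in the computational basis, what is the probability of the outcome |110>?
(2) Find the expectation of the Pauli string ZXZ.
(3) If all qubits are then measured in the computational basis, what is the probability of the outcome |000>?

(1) A full measurement returns |110> with probability 0.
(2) The observable ZXZ averages to 0.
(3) A full measurement returns |000> with probability 1/2.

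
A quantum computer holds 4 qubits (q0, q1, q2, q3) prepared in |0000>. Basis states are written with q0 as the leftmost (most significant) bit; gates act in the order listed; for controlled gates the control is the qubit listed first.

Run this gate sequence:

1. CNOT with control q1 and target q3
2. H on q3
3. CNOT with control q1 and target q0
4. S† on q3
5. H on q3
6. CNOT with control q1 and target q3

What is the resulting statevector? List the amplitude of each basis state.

The final amplitudes are 1/2 - I/2 on |0000>, 1/2 + I/2 on |0001>, and 0 on every other basis state.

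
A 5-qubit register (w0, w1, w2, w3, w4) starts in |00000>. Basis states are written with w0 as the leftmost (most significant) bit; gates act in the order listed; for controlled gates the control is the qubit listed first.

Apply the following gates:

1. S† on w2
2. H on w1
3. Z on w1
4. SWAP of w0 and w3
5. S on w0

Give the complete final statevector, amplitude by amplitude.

The final amplitudes are sqrt(2)/2 on |00000>, -sqrt(2)/2 on |01000>, and 0 on every other basis state.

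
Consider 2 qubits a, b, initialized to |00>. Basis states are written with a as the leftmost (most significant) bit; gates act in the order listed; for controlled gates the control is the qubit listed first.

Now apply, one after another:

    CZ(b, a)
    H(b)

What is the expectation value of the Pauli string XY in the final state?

The observable XY averages to 0.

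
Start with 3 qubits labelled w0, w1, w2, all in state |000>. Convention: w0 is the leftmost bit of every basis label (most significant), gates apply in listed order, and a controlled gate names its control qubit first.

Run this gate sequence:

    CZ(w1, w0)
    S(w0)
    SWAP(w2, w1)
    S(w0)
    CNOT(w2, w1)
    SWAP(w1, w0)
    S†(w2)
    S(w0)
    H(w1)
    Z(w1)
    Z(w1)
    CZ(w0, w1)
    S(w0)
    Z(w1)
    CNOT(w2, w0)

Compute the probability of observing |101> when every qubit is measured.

Outcome |101> occurs with probability 0.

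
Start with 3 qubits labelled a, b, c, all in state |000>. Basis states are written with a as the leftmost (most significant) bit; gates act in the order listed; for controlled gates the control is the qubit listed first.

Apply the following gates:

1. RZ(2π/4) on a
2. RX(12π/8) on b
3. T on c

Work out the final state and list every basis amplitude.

The resulting statevector has amplitude sqrt(2)*exp(3*I*pi/4)/2 on |000>, -sqrt(2)*exp(I*pi/4)/2 on |010>, and 0 on every other basis state.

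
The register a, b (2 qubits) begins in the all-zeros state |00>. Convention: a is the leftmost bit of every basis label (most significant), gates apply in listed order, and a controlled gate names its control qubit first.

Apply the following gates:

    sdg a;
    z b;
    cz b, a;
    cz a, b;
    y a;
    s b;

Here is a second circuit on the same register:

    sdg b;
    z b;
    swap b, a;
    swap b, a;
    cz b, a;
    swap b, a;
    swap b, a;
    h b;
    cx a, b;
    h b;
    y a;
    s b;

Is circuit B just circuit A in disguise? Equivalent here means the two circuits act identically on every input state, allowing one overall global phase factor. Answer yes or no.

No, they are not equivalent — no single phase factor reconciles the two unitaries.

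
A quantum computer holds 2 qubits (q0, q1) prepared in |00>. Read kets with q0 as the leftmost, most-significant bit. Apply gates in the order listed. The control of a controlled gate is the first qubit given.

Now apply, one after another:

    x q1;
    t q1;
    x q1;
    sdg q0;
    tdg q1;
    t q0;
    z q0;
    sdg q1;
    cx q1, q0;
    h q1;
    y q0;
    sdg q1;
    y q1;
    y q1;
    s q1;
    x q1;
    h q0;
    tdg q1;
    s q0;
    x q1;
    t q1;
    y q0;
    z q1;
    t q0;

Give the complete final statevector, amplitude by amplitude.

After the circuit, the state carries amplitude -I/2 on |00>, -1/2 on |01>, -exp(I*pi/4)/2 on |10>, exp(3*I*pi/4)/2 on |11>.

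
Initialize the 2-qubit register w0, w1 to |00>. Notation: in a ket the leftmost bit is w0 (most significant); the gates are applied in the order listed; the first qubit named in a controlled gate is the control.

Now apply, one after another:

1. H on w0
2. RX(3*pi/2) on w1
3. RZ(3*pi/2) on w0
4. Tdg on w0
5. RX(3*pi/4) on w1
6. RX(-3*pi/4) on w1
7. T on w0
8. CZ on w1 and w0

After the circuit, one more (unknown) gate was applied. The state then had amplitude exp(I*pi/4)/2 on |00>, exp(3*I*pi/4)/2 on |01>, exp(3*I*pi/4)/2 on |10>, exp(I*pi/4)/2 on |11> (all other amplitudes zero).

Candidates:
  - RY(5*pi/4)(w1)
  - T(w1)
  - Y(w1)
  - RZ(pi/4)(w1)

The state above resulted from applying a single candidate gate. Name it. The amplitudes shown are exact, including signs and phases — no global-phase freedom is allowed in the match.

The applied gate was Y(w1). Key observation: gates 4-7 undo each other exactly, leaving only the rest of the circuit to track.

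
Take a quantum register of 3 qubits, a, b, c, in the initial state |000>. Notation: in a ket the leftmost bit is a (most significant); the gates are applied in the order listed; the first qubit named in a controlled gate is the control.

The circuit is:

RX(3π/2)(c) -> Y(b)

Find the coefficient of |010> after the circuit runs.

The amplitude on |010> is -sqrt(2)*I/2.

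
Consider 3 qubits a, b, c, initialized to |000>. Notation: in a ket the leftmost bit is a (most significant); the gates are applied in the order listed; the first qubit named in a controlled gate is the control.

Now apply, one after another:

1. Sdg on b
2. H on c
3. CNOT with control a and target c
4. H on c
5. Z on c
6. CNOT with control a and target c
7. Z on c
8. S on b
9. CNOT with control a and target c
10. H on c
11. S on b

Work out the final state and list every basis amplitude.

After the circuit, the state carries amplitude sqrt(2)/2 on |000>, sqrt(2)/2 on |001>, and 0 on every other basis state.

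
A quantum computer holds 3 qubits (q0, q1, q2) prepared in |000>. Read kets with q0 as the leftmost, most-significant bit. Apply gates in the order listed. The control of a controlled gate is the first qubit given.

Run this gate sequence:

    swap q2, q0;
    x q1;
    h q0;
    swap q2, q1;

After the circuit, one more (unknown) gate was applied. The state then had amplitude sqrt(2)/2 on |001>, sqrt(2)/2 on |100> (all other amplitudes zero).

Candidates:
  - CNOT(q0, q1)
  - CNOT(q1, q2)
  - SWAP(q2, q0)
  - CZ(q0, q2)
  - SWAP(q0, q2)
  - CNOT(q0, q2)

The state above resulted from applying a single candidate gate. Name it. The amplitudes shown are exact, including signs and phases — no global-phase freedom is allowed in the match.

The applied gate was CNOT(q0, q2).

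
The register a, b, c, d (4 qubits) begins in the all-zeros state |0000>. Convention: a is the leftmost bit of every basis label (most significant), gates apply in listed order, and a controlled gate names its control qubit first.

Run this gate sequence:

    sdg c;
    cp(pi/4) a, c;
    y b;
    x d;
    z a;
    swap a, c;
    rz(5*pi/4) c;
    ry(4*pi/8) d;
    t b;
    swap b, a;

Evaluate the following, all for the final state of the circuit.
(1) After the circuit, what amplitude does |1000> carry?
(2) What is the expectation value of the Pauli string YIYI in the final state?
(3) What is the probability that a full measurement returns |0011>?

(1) The final state's coefficient on |1000> equals -sqrt(2)*exp(I*pi/8)/2.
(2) In the final state, YIYI has expectation 0.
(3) The probability of measuring |0011> is 0.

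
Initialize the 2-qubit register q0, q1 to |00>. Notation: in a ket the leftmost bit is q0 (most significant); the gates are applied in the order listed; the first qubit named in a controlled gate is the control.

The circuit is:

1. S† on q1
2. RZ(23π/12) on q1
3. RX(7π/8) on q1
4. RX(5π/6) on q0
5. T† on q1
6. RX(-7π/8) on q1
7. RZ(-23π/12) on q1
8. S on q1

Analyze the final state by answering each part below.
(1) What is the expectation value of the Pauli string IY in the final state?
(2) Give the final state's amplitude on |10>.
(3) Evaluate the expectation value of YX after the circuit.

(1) The observable IY averages to -I*exp(I*pi/12)*sin(7*pi/16)**3*cos(7*pi/16) - I*exp(-I*pi/3)*sin(7*pi/16)**3*cos(7*pi/16) - I*exp(-I*pi/12)*sin(7*pi/16)*cos(7*pi/16)**3 - I*exp(-I*pi/6)*sin(7*pi/16)*cos(7*pi/16)**3 + I*exp(I*pi/6)*sin(7*pi/16)*cos(7*pi/16)**3 + I*exp(I*pi/12)*sin(7*pi/16)*cos(7*pi/16)**3 + I*exp(I*pi/3)*sin(7*pi/16)**3*cos(7*pi/16) + I*exp(-I*pi/12)*sin(7*pi/16)**3*cos(7*pi/16).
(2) |10> carries amplitude -sqrt(6)*I*exp(-I*pi/4)*sin(7*pi/16)**2/4 - sqrt(2)*I*exp(-I*pi/4)*sin(7*pi/16)**2/4 - sqrt(6)*I*cos(7*pi/16)**2/4 - sqrt(2)*I*cos(7*pi/16)**2/4 in the final state.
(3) The observable YX averages to exp(-I*pi/3)*sin(7*pi/16)**3*cos(7*pi/16)/2 - exp(I*pi/12)*sin(7*pi/16)**3*cos(7*pi/16)/2 - exp(I*pi/6)*sin(7*pi/16)*cos(7*pi/16)**3/2 + exp(-I*pi/12)*sin(7*pi/16)*cos(7*pi/16)**3/2 + exp(I*pi/12)*sin(7*pi/16)*cos(7*pi/16)**3/2 - exp(-I*pi/6)*sin(7*pi/16)*cos(7*pi/16)**3/2 - exp(-I*pi/12)*sin(7*pi/16)**3*cos(7*pi/16)/2 + exp(I*pi/3)*sin(7*pi/16)**3*cos(7*pi/16)/2.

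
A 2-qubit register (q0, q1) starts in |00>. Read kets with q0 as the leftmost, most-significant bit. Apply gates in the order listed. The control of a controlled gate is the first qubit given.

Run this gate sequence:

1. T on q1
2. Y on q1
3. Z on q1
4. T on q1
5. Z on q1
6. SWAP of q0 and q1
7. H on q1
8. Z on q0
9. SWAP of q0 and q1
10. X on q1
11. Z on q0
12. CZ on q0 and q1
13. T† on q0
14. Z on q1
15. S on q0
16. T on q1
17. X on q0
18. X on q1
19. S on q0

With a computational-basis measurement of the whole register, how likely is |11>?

Outcome |11> occurs with probability 1/2.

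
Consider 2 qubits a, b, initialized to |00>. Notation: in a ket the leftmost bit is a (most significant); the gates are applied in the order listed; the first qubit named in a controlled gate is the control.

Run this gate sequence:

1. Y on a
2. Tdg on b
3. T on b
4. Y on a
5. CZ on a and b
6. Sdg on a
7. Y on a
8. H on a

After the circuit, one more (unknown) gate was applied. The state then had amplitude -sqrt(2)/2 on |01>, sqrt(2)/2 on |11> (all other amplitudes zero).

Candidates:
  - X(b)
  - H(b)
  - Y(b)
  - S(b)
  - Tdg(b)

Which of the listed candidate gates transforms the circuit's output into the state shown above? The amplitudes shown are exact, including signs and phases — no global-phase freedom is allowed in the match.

It was Y(b) that produced the state shown. Key observation: steps 1-4 multiply out to the identity, so the circuit reduces to the remaining gates.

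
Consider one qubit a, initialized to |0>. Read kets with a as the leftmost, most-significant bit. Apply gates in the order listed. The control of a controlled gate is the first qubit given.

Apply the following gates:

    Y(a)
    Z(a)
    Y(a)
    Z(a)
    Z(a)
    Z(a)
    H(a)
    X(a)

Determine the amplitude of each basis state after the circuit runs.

The final amplitudes are -sqrt(2)/2 on |0>, -sqrt(2)/2 on |1>.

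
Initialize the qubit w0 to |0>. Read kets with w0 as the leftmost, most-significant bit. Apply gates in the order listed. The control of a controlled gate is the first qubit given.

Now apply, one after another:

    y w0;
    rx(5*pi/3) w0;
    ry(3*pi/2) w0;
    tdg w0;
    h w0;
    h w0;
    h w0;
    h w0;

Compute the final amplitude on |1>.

The final state's coefficient on |1> equals (sqrt(6) - sqrt(2)*I)*exp(I*pi/4)/4. Key observation: gates 5-8 undo each other exactly, leaving only the rest of the circuit to track.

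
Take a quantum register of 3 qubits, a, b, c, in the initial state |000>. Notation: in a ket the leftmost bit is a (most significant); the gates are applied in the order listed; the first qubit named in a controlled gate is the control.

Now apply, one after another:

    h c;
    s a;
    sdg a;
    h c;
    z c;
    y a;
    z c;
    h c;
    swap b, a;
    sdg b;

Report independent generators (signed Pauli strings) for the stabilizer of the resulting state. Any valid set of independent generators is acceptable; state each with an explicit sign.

One valid set of independent stabilizer generators is +IIX, +ZII, -IZI (any independent generating set of the same group is equally correct).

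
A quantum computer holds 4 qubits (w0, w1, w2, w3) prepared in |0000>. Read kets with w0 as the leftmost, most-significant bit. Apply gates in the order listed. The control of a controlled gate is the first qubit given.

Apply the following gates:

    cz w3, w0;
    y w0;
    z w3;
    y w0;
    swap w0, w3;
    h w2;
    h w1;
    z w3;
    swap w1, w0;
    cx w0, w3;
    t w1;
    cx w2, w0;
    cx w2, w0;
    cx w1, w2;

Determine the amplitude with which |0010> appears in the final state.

The amplitude on |0010> is 1/2. Key observation: gates 12-13 undo each other exactly, leaving only the rest of the circuit to track.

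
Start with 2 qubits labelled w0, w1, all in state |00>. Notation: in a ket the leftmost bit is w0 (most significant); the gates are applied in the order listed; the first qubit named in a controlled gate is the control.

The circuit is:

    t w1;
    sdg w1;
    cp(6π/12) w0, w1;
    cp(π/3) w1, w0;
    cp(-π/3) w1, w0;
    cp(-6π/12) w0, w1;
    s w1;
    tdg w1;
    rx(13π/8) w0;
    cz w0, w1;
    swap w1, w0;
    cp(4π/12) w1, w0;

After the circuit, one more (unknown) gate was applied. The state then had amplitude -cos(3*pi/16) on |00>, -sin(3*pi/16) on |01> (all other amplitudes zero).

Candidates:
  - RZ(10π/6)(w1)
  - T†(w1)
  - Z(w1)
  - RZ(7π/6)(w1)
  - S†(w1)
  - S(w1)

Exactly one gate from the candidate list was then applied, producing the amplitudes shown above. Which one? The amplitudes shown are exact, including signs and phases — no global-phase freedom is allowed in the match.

The unique candidate consistent with the amplitudes is S†(w1). Key observation: steps 1-8 multiply out to the identity, so the circuit reduces to the remaining gates.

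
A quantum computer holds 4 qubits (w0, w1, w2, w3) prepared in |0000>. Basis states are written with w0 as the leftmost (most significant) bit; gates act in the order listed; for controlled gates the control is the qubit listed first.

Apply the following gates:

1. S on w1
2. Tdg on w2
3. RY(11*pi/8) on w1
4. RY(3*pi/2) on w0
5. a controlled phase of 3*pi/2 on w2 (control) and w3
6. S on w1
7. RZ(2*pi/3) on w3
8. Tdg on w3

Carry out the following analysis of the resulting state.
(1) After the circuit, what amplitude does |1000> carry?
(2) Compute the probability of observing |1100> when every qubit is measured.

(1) |1000> carries amplitude sqrt(2)*exp(2*I*pi/3)*cos(5*pi/16)/2 in the final state.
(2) Outcome |1100> occurs with probability sqrt(2 - sqrt(2))/8 + 1/4.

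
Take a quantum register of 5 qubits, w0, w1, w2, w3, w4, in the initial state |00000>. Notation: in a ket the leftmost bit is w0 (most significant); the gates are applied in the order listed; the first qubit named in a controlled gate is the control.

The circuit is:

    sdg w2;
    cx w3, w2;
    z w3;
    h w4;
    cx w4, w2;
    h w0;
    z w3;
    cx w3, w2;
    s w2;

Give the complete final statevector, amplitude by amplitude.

The final amplitudes are 1/2 on |00000>, I/2 on |00101>, 1/2 on |10000>, I/2 on |10101>, and 0 on every other basis state.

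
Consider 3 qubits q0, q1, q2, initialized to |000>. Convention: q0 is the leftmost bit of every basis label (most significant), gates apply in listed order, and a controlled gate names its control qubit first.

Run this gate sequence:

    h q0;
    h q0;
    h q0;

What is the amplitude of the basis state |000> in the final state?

|000> carries amplitude sqrt(2)/2 in the final state.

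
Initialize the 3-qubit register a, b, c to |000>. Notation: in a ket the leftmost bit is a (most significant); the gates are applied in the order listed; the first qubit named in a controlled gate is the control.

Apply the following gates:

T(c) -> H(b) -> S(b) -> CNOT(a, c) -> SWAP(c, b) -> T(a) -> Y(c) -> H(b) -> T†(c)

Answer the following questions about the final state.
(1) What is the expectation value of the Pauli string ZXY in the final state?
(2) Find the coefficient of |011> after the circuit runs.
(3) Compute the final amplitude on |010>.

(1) The expectation value of ZXY is sqrt(2)/2.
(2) The amplitude on |011> is exp(I*pi/4)/2.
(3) The amplitude on |010> is 1/2.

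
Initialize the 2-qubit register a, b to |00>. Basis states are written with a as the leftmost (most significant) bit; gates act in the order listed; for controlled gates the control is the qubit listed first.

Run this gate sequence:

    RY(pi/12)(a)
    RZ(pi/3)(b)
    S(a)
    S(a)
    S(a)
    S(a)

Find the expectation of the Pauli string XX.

The expectation value of XX is 0. Key observation: steps 3-6 multiply out to the identity, so the circuit reduces to the remaining gates.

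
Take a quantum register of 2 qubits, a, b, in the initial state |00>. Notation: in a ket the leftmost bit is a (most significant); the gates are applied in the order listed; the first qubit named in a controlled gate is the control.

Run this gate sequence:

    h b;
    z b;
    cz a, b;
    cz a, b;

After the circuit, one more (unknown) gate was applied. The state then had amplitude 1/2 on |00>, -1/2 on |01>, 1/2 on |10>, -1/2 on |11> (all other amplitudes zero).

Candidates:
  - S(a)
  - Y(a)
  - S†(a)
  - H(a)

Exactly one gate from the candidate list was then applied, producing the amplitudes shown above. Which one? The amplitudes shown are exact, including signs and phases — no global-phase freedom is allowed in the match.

The unique candidate consistent with the amplitudes is H(a).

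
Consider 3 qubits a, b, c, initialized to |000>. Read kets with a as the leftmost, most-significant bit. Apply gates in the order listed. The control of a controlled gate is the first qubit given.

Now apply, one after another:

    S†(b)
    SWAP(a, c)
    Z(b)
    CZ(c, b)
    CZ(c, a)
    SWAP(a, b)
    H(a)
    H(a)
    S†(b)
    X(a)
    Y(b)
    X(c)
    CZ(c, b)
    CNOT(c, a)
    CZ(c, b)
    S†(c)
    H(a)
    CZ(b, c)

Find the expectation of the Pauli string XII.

In the final state, XII has expectation 1.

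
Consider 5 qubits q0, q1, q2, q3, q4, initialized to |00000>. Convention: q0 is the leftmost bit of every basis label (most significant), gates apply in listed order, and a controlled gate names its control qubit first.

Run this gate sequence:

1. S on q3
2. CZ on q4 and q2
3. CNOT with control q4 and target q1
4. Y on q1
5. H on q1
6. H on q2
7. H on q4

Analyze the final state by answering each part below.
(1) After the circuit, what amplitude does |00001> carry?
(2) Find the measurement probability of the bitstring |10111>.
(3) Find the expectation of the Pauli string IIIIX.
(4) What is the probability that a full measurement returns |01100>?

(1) The amplitude on |00001> is sqrt(2)*I/4.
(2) The probability of measuring |10111> is 0.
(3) The observable IIIIX averages to 1.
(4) Outcome |01100> occurs with probability 1/8.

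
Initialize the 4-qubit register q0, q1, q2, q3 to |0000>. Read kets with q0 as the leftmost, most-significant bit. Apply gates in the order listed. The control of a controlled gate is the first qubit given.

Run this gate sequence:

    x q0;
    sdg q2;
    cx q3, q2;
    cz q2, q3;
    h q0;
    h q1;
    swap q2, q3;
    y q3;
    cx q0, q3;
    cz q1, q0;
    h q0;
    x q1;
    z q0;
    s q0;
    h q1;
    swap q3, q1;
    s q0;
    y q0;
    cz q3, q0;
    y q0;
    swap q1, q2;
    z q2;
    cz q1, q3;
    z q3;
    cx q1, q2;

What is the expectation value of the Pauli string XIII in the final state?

In the final state, XIII has expectation 1.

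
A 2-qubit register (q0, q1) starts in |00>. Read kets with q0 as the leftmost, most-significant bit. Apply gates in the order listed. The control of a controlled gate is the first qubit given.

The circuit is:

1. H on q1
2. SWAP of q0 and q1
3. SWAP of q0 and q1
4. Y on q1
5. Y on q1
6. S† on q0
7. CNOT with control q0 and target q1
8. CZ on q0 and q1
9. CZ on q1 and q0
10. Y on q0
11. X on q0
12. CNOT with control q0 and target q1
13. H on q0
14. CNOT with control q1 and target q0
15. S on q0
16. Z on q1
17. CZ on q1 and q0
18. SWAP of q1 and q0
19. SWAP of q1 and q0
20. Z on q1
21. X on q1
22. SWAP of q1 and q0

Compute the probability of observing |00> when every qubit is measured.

The probability of measuring |00> is 1/4.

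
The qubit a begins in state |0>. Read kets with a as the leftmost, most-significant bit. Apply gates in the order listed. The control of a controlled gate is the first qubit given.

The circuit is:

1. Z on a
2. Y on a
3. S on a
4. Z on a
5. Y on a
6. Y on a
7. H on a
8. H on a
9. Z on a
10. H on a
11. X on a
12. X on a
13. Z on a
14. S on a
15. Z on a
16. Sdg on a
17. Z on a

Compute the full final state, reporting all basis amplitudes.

After the circuit, the state carries amplitude -sqrt(2)/2 on |0>, -sqrt(2)/2 on |1>.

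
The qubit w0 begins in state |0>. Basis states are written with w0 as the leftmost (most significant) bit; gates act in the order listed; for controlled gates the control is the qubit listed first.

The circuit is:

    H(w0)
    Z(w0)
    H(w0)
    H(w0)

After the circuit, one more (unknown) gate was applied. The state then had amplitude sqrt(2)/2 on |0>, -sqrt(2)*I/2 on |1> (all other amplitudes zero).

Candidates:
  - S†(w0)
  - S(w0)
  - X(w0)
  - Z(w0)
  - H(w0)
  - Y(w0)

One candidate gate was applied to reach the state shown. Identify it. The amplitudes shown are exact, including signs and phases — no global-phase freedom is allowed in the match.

The applied gate was S(w0).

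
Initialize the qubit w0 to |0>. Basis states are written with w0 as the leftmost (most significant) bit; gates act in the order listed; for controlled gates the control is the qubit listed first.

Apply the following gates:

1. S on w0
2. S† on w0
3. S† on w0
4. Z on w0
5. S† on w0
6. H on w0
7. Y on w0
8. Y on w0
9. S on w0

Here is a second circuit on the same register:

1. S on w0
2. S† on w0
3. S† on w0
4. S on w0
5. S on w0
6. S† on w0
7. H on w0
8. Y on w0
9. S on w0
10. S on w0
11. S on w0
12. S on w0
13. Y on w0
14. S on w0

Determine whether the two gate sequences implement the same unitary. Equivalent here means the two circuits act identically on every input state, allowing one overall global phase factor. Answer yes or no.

Yes: on every input state the two circuits agree up to one overall phase factor.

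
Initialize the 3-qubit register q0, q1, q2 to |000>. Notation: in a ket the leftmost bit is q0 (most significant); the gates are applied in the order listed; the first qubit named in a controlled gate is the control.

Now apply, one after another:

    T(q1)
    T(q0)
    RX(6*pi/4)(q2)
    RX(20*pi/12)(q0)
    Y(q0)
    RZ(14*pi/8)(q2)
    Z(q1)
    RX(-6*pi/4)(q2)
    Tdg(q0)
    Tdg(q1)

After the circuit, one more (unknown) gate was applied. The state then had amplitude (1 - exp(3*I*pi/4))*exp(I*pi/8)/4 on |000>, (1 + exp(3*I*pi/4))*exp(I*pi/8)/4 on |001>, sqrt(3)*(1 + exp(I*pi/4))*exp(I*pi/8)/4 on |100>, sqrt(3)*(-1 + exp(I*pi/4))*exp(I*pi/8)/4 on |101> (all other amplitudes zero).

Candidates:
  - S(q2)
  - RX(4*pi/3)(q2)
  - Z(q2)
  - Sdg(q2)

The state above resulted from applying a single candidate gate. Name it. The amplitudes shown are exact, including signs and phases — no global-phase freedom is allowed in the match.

It was S(q2) that produced the state shown.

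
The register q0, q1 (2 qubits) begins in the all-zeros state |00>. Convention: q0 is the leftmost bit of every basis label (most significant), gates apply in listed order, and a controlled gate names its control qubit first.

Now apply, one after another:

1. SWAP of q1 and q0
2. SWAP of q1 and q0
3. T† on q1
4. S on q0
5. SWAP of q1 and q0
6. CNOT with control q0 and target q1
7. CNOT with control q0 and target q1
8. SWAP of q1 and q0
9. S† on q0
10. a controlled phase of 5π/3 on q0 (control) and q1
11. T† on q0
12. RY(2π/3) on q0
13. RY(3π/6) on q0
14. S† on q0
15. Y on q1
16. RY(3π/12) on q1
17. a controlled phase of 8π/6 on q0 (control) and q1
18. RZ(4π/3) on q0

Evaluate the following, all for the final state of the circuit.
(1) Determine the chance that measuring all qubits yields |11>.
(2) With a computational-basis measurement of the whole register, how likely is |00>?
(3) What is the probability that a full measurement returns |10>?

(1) The probability of measuring |11> is sqrt(6)/16 + sqrt(2)/8 + sqrt(3)/8 + 1/4. Key observation: gates 4-9 undo each other exactly, leaving only the rest of the circuit to track.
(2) Outcome |00> occurs with probability -sqrt(3)/8 - sqrt(2)/8 + sqrt(6)/16 + 1/4.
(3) A full measurement returns |10> with probability -sqrt(2)/8 - sqrt(6)/16 + sqrt(3)/8 + 1/4.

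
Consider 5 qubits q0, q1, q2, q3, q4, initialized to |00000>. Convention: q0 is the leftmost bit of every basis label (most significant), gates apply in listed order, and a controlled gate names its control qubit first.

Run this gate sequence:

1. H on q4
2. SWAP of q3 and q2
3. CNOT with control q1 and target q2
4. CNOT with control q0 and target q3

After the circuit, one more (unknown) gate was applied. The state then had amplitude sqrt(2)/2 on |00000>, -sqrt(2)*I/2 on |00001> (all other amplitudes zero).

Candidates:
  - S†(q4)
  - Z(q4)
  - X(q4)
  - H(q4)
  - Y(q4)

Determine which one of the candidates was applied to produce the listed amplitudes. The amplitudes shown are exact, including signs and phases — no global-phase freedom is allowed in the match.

The unique candidate consistent with the amplitudes is S†(q4).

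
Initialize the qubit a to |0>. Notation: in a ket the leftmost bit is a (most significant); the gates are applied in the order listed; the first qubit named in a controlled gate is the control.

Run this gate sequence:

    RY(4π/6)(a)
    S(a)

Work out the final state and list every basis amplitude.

After the circuit, the state carries amplitude 1/2 on |0>, sqrt(3)*I/2 on |1>.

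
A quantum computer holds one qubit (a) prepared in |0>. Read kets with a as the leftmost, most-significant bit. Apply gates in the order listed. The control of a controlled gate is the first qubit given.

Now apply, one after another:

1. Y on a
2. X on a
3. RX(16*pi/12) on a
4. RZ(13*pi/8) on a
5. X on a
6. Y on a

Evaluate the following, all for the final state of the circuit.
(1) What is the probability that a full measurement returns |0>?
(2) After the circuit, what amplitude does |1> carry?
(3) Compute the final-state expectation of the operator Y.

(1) A full measurement returns |0> with probability 1/4.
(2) The final state's coefficient on |1> equals -sqrt(3)*exp(5*I*pi/16)/2.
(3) The observable Y averages to sqrt(3)*(1 + exp(3*I*pi/4))*exp(5*I*pi/8)/4.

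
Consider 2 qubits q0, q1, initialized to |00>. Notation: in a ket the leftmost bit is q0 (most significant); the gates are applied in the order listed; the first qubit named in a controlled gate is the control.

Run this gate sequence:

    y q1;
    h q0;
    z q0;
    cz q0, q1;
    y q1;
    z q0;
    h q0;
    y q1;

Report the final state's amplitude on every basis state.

The final amplitudes are I on |11>, and 0 on every other basis state.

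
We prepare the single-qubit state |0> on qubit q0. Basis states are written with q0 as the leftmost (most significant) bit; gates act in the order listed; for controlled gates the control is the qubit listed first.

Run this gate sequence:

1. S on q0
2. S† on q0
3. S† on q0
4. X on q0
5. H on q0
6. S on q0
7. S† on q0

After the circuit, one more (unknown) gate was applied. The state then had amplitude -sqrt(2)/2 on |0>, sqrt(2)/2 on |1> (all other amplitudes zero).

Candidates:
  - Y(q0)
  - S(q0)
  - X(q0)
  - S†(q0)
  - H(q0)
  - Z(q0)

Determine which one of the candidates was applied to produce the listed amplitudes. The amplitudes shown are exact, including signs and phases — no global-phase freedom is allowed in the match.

The unique candidate consistent with the amplitudes is X(q0).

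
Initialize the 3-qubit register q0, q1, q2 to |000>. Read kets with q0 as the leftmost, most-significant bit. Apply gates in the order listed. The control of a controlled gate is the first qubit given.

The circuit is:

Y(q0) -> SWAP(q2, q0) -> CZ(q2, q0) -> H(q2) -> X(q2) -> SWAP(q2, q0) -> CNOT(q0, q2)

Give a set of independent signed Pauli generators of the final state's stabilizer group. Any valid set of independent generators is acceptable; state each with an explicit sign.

One valid set of independent stabilizer generators is -XIX, +ZIZ, +IZI (any independent generating set of the same group is equally correct).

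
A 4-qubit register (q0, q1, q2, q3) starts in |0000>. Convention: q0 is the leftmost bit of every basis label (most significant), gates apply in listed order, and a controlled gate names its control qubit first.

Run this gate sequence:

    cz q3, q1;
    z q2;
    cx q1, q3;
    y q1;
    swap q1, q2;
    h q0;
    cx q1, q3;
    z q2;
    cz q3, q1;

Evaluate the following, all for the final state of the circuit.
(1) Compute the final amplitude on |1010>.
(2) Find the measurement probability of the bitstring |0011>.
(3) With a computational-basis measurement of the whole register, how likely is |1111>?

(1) The final state's coefficient on |1010> equals -sqrt(2)*I/2.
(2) Outcome |0011> occurs with probability 0.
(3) A full measurement returns |1111> with probability 0.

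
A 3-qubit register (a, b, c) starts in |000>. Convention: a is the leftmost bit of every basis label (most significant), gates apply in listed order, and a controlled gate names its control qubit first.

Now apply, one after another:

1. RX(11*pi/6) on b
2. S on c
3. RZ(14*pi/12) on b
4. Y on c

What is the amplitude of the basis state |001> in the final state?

|001> carries amplitude (sqrt(2) + sqrt(6))*exp(11*I*pi/12)/4 in the final state.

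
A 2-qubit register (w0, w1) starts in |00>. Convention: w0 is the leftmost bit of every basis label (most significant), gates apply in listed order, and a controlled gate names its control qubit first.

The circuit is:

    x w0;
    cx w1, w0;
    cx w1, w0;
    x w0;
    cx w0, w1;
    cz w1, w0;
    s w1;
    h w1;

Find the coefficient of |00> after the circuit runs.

The final state's coefficient on |00> equals sqrt(2)/2. Key observation: steps 1-4 multiply out to the identity, so the circuit reduces to the remaining gates.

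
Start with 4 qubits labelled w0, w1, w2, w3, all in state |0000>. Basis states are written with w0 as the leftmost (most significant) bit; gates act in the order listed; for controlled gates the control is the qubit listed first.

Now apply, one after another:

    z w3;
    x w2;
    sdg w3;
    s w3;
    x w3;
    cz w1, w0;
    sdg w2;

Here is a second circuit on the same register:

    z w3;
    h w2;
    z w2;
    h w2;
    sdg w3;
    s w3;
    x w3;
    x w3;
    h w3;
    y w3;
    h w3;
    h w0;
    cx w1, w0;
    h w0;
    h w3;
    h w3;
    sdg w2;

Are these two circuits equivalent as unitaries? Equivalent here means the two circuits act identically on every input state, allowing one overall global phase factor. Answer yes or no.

No: there is an input state on which the two circuits produce genuinely different outputs (not merely differing by a phase).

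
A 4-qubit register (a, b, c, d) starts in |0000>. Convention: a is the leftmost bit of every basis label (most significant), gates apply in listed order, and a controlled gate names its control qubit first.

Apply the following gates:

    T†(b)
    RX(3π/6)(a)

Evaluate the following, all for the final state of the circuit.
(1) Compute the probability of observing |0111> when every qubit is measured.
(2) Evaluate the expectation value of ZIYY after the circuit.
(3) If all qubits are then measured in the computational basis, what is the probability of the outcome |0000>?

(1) Outcome |0111> occurs with probability 0.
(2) The observable ZIYY averages to 0.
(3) Outcome |0000> occurs with probability 1/2.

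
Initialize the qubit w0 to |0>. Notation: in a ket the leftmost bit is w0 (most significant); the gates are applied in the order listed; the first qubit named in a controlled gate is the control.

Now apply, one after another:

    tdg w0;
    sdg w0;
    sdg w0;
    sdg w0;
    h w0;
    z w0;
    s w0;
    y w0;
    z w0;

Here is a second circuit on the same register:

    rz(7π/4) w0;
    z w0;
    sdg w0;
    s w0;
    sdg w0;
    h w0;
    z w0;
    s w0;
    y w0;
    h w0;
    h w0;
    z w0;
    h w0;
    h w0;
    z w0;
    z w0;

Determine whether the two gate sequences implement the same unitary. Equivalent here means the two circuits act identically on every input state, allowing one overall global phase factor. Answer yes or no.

Yes: on every input state the two circuits agree up to one overall phase factor.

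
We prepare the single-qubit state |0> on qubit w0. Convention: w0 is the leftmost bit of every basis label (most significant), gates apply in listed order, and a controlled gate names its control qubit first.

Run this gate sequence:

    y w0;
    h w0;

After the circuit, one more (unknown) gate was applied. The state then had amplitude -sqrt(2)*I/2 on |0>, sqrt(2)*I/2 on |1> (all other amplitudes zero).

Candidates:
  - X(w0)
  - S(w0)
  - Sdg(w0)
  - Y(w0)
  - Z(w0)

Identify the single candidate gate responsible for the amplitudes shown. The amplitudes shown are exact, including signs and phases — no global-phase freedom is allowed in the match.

The unique candidate consistent with the amplitudes is X(w0).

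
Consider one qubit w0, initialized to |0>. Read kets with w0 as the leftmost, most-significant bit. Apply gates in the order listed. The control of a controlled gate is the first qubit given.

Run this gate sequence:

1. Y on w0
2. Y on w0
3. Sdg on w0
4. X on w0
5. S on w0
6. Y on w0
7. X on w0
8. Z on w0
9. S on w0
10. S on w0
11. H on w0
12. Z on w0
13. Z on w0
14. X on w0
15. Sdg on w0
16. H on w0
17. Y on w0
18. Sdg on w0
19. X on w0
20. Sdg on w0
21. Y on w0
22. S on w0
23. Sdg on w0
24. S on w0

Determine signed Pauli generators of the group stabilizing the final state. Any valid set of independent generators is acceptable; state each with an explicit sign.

The final state is stabilized by the group generated by -X; other independent generating sets are equally valid.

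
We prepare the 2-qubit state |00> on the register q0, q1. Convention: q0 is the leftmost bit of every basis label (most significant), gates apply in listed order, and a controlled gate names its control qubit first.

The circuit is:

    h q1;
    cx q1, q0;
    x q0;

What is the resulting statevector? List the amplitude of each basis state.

After the circuit, the state carries amplitude 0 on |00>, sqrt(2)/2 on |01>, sqrt(2)/2 on |10>, 0 on |11>.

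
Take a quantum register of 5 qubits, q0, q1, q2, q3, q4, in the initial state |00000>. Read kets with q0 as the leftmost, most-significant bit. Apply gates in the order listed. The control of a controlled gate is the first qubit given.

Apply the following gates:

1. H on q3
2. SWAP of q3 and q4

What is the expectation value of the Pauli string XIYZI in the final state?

The expectation value of XIYZI is 0.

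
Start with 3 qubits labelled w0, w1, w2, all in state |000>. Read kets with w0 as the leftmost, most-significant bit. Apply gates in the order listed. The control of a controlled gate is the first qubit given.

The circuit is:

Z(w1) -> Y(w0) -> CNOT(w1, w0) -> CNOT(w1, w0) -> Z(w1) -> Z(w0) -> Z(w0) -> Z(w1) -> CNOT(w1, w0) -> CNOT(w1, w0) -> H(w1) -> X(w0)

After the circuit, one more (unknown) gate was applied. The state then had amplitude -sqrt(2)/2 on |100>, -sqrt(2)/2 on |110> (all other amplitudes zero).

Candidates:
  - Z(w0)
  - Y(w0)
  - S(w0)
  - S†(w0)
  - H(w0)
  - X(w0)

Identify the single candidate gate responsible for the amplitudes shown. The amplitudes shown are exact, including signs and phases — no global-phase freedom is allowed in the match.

It was Y(w0) that produced the state shown. Key observation: gates 3-10 undo each other exactly, leaving only the rest of the circuit to track.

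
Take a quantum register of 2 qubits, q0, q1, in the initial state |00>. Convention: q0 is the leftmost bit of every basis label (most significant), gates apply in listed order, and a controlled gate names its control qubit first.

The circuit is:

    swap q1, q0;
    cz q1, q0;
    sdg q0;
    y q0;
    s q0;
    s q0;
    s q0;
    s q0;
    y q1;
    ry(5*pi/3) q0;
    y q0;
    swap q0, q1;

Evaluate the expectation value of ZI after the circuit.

In the final state, ZI has expectation -1. Key observation: gates 5-8 undo each other exactly, leaving only the rest of the circuit to track.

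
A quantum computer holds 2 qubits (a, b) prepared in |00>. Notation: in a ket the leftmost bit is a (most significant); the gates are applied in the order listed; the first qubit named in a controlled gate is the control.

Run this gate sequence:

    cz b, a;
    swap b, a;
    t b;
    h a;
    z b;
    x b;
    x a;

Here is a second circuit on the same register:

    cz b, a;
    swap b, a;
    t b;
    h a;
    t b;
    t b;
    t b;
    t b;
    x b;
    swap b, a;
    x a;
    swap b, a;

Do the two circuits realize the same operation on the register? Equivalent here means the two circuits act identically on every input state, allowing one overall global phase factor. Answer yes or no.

No — the two circuits implement different unitaries, even allowing a global phase.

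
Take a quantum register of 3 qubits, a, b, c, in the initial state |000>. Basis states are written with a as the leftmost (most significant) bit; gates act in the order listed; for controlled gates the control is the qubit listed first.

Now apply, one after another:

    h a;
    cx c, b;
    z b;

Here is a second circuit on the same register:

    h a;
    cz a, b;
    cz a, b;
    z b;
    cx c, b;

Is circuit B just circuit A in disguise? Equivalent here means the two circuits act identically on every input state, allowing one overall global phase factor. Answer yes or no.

No: there is an input state on which the two circuits produce genuinely different outputs (not merely differing by a phase).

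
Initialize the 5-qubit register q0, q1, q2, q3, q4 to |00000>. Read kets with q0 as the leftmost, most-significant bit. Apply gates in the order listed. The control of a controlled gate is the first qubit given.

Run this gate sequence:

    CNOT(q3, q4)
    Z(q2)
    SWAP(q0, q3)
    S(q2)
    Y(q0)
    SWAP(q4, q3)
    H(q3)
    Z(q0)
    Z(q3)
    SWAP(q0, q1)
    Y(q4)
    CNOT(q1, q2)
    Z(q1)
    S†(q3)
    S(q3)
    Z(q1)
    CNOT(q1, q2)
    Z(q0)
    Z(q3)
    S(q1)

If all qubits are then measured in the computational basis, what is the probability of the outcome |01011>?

A full measurement returns |01011> with probability 1/2. Key observation: the block from step 12 through step 17 cancels to the identity and can be dropped.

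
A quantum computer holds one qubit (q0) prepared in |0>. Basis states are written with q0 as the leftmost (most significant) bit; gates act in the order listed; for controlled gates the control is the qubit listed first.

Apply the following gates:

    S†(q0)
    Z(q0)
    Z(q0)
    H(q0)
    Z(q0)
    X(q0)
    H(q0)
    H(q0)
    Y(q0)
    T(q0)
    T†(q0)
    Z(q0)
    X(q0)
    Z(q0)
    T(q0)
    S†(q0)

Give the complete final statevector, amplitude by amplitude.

After the circuit, the state carries amplitude sqrt(2)*I/2 on |0>, sqrt(2)*exp(I*pi/4)/2 on |1>.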